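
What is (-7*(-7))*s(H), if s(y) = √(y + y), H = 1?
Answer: 49*√2 ≈ 69.297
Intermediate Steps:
s(y) = √2*√y (s(y) = √(2*y) = √2*√y)
(-7*(-7))*s(H) = (-7*(-7))*(√2*√1) = 49*(√2*1) = 49*√2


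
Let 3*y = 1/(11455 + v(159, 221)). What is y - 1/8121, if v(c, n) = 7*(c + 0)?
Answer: -3287/34021576 ≈ -9.6615e-5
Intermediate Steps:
v(c, n) = 7*c
y = 1/37704 (y = 1/(3*(11455 + 7*159)) = 1/(3*(11455 + 1113)) = (⅓)/12568 = (⅓)*(1/12568) = 1/37704 ≈ 2.6522e-5)
y - 1/8121 = 1/37704 - 1/8121 = -3287/34021576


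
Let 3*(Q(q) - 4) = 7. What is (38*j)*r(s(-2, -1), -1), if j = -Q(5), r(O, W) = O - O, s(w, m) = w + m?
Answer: 0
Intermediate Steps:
s(w, m) = m + w
Q(q) = 19/3 (Q(q) = 4 + (⅓)*7 = 4 + 7/3 = 19/3)
r(O, W) = 0
j = -19/3 (j = -1*19/3 = -19/3 ≈ -6.3333)
(38*j)*r(s(-2, -1), -1) = (38*(-19/3))*0 = -722/3*0 = 0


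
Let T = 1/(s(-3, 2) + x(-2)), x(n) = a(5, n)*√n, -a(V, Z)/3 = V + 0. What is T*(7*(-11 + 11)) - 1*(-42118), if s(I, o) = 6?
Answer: 42118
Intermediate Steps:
a(V, Z) = -3*V (a(V, Z) = -3*(V + 0) = -3*V)
x(n) = -15*√n (x(n) = (-3*5)*√n = -15*√n)
T = 1/(6 - 15*I*√2) ≈ 0.012346 + 0.043649*I
T*(7*(-11 + 11)) - 1*(-42118) = (1/81 + 5*I*√2/162)*(7*(-11 + 11)) - 1*(-42118) = (1/81 + 5*I*√2/162)*(7*0) + 42118 = (1/81 + 5*I*√2/162)*0 + 42118 = 0 + 42118 = 42118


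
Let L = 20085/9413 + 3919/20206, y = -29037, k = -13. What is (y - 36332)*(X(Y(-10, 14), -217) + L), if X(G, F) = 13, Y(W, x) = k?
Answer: -190571230876199/190199078 ≈ -1.0020e+6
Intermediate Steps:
Y(W, x) = -13
L = 442727057/190199078 (L = 20085*(1/9413) + 3919*(1/20206) = 20085/9413 + 3919/20206 = 442727057/190199078 ≈ 2.3277)
(y - 36332)*(X(Y(-10, 14), -217) + L) = (-29037 - 36332)*(13 + 442727057/190199078) = -65369*2915315071/190199078 = -190571230876199/190199078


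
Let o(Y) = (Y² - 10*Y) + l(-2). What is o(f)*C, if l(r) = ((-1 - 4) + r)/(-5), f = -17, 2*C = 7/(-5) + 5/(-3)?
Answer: -52946/75 ≈ -705.95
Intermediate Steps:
C = -23/15 (C = (7/(-5) + 5/(-3))/2 = (7*(-⅕) + 5*(-⅓))/2 = (-7/5 - 5/3)/2 = (½)*(-46/15) = -23/15 ≈ -1.5333)
l(r) = 1 - r/5 (l(r) = (-5 + r)*(-⅕) = 1 - r/5)
o(Y) = 7/5 + Y² - 10*Y (o(Y) = (Y² - 10*Y) + (1 - ⅕*(-2)) = (Y² - 10*Y) + (1 + ⅖) = (Y² - 10*Y) + 7/5 = 7/5 + Y² - 10*Y)
o(f)*C = (7/5 + (-17)² - 10*(-17))*(-23/15) = (7/5 + 289 + 170)*(-23/15) = (2302/5)*(-23/15) = -52946/75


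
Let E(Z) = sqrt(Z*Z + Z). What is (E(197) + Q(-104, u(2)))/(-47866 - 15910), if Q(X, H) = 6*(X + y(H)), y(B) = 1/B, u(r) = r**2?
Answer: 1245/127552 - 3*sqrt(4334)/63776 ≈ 0.0066640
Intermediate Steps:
Q(X, H) = 6*X + 6/H (Q(X, H) = 6*(X + 1/H) = 6*X + 6/H)
E(Z) = sqrt(Z + Z**2) (E(Z) = sqrt(Z**2 + Z) = sqrt(Z + Z**2))
(E(197) + Q(-104, u(2)))/(-47866 - 15910) = (sqrt(197*(1 + 197)) + (6*(-104) + 6/(2**2)))/(-47866 - 15910) = (sqrt(197*198) + (-624 + 6/4))/(-63776) = (sqrt(39006) + (-624 + 6*(1/4)))*(-1/63776) = (3*sqrt(4334) + (-624 + 3/2))*(-1/63776) = (3*sqrt(4334) - 1245/2)*(-1/63776) = (-1245/2 + 3*sqrt(4334))*(-1/63776) = 1245/127552 - 3*sqrt(4334)/63776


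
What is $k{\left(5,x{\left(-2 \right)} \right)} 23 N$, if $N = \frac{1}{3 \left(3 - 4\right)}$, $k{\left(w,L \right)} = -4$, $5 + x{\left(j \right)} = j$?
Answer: $\frac{92}{3} \approx 30.667$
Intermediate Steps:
$x{\left(j \right)} = -5 + j$
$N = - \frac{1}{3}$ ($N = \frac{1}{3 \left(-1\right)} = \frac{1}{-3} = - \frac{1}{3} \approx -0.33333$)
$k{\left(5,x{\left(-2 \right)} \right)} 23 N = \left(-4\right) 23 \left(- \frac{1}{3}\right) = \left(-92\right) \left(- \frac{1}{3}\right) = \frac{92}{3}$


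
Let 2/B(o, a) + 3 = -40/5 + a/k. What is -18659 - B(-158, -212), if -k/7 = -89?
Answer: -131824589/7065 ≈ -18659.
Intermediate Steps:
k = 623 (k = -7*(-89) = 623)
B(o, a) = 2/(-11 + a/623) (B(o, a) = 2/(-3 + (-40/5 + a/623)) = 2/(-3 + (-40*⅕ + a*(1/623))) = 2/(-3 + (-8 + a/623)) = 2/(-11 + a/623))
-18659 - B(-158, -212) = -18659 - 1246/(-6853 - 212) = -18659 - 1246/(-7065) = -18659 - 1246*(-1)/7065 = -18659 - 1*(-1246/7065) = -18659 + 1246/7065 = -131824589/7065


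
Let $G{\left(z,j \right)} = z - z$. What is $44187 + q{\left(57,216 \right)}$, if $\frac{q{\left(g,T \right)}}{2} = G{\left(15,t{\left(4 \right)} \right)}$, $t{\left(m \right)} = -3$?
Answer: $44187$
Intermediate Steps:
$G{\left(z,j \right)} = 0$
$q{\left(g,T \right)} = 0$ ($q{\left(g,T \right)} = 2 \cdot 0 = 0$)
$44187 + q{\left(57,216 \right)} = 44187 + 0 = 44187$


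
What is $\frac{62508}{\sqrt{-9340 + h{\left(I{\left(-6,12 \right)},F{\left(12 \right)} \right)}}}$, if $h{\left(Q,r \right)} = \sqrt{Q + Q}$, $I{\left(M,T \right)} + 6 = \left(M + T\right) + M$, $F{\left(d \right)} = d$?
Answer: $\frac{31254 \sqrt{2}}{\sqrt{-4670 + i \sqrt{3}}} \approx 0.11994 - 646.79 i$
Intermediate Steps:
$I{\left(M,T \right)} = -6 + T + 2 M$ ($I{\left(M,T \right)} = -6 + \left(\left(M + T\right) + M\right) = -6 + \left(T + 2 M\right) = -6 + T + 2 M$)
$h{\left(Q,r \right)} = \sqrt{2} \sqrt{Q}$ ($h{\left(Q,r \right)} = \sqrt{2 Q} = \sqrt{2} \sqrt{Q}$)
$\frac{62508}{\sqrt{-9340 + h{\left(I{\left(-6,12 \right)},F{\left(12 \right)} \right)}}} = \frac{62508}{\sqrt{-9340 + \sqrt{2} \sqrt{-6 + 12 + 2 \left(-6\right)}}} = \frac{62508}{\sqrt{-9340 + \sqrt{2} \sqrt{-6 + 12 - 12}}} = \frac{62508}{\sqrt{-9340 + \sqrt{2} \sqrt{-6}}} = \frac{62508}{\sqrt{-9340 + \sqrt{2} i \sqrt{6}}} = \frac{62508}{\sqrt{-9340 + 2 i \sqrt{3}}}$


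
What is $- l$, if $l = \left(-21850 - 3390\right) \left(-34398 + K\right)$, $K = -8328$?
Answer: $-1078404240$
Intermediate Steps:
$l = 1078404240$ ($l = \left(-21850 - 3390\right) \left(-34398 - 8328\right) = \left(-25240\right) \left(-42726\right) = 1078404240$)
$- l = \left(-1\right) 1078404240 = -1078404240$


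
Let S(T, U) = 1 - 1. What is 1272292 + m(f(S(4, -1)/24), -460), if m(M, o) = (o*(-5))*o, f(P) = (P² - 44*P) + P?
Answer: 214292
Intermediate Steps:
S(T, U) = 0
f(P) = P² - 43*P
m(M, o) = -5*o² (m(M, o) = (-5*o)*o = -5*o²)
1272292 + m(f(S(4, -1)/24), -460) = 1272292 - 5*(-460)² = 1272292 - 5*211600 = 1272292 - 1058000 = 214292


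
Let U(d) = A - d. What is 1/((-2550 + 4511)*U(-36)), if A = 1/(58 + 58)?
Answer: 116/8191097 ≈ 1.4162e-5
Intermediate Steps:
A = 1/116 ≈ 0.0086207
U(d) = 1/116 - d
1/((-2550 + 4511)*U(-36)) = 1/((-2550 + 4511)*(1/116 - 1*(-36))) = 1/(1961*(1/116 + 36)) = 1/(1961*(4177/116)) = (1/1961)*(116/4177) = 116/8191097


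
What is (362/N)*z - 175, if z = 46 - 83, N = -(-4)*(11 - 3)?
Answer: -9497/16 ≈ -593.56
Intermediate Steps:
N = 32 (N = -(-4)*8 = -1*(-32) = 32)
z = -37
(362/N)*z - 175 = (362/32)*(-37) - 175 = (362*(1/32))*(-37) - 175 = (181/16)*(-37) - 175 = -6697/16 - 175 = -9497/16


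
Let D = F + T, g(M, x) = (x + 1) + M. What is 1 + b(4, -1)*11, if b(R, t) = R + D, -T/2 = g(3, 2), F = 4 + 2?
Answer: -21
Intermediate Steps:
F = 6
g(M, x) = 1 + M + x (g(M, x) = (1 + x) + M = 1 + M + x)
T = -12 (T = -2*(1 + 3 + 2) = -2*6 = -12)
D = -6 (D = 6 - 12 = -6)
b(R, t) = -6 + R (b(R, t) = R - 6 = -6 + R)
1 + b(4, -1)*11 = 1 + (-6 + 4)*11 = 1 - 2*11 = 1 - 22 = -21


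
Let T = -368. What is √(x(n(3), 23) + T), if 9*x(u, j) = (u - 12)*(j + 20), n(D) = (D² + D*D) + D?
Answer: 5*I*√13 ≈ 18.028*I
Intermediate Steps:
n(D) = D + 2*D² (n(D) = (D² + D²) + D = 2*D² + D = D + 2*D²)
x(u, j) = (-12 + u)*(20 + j)/9 (x(u, j) = ((u - 12)*(j + 20))/9 = ((-12 + u)*(20 + j))/9 = (-12 + u)*(20 + j)/9)
√(x(n(3), 23) + T) = √((-80/3 - 4/3*23 + 20*(3*(1 + 2*3))/9 + (⅑)*23*(3*(1 + 2*3))) - 368) = √((-80/3 - 92/3 + 20*(3*(1 + 6))/9 + (⅑)*23*(3*(1 + 6))) - 368) = √((-80/3 - 92/3 + 20*(3*7)/9 + (⅑)*23*(3*7)) - 368) = √((-80/3 - 92/3 + (20/9)*21 + (⅑)*23*21) - 368) = √((-80/3 - 92/3 + 140/3 + 161/3) - 368) = √(43 - 368) = √(-325) = 5*I*√13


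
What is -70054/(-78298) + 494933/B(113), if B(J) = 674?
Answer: 19399740215/26386426 ≈ 735.22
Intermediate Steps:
-70054/(-78298) + 494933/B(113) = -70054/(-78298) + 494933/674 = -70054*(-1/78298) + 494933*(1/674) = 35027/39149 + 494933/674 = 19399740215/26386426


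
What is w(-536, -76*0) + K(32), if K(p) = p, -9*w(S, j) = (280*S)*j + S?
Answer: 824/9 ≈ 91.556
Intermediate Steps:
w(S, j) = -S/9 - 280*S*j/9 (w(S, j) = -((280*S)*j + S)/9 = -(280*S*j + S)/9 = -(S + 280*S*j)/9 = -S/9 - 280*S*j/9)
w(-536, -76*0) + K(32) = -⅑*(-536)*(1 + 280*(-76*0)) + 32 = -⅑*(-536)*(1 + 280*0) + 32 = -⅑*(-536)*(1 + 0) + 32 = -⅑*(-536)*1 + 32 = 536/9 + 32 = 824/9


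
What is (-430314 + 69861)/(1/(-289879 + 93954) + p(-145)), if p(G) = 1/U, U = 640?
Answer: -3013194838400/13019 ≈ -2.3145e+8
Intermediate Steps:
p(G) = 1/640
(-430314 + 69861)/(1/(-289879 + 93954) + p(-145)) = (-430314 + 69861)/(1/(-289879 + 93954) + 1/640) = -360453/(1/(-195925) + 1/640) = -360453/(-1/195925 + 1/640) = -360453/39057/25078400 = -360453*25078400/39057 = -3013194838400/13019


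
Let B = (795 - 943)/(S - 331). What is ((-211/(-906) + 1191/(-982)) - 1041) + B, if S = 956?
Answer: -144883108604/139014375 ≈ -1042.2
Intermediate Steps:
B = -148/625 (B = (795 - 943)/(956 - 331) = -148/625 ≈ -0.23680)
((-211/(-906) + 1191/(-982)) - 1041) + B = ((-211/(-906) + 1191/(-982)) - 1041) - 148/625 = ((-211*(-1/906) + 1191*(-1/982)) - 1041) - 148/625 = ((211/906 - 1191/982) - 1041) - 148/625 = (-217961/222423 - 1041) - 148/625 = -231760304/222423 - 148/625 = -144883108604/139014375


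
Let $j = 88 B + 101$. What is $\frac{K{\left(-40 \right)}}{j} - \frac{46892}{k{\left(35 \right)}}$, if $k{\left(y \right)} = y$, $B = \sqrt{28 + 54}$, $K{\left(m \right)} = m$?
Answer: $- \frac{29298308444}{21868245} - \frac{3520 \sqrt{82}}{624807} \approx -1339.8$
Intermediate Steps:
$B = \sqrt{82} \approx 9.0554$
$j = 101 + 88 \sqrt{82}$ ($j = 88 \sqrt{82} + 101 = 101 + 88 \sqrt{82} \approx 897.87$)
$\frac{K{\left(-40 \right)}}{j} - \frac{46892}{k{\left(35 \right)}} = - \frac{40}{101 + 88 \sqrt{82}} - \frac{46892}{35} = - \frac{46892}{35} - \frac{40}{101 + 88 \sqrt{82}}$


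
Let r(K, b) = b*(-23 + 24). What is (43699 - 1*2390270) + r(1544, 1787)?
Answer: -2344784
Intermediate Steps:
r(K, b) = b (r(K, b) = b*1 = b)
(43699 - 1*2390270) + r(1544, 1787) = (43699 - 1*2390270) + 1787 = (43699 - 2390270) + 1787 = -2346571 + 1787 = -2344784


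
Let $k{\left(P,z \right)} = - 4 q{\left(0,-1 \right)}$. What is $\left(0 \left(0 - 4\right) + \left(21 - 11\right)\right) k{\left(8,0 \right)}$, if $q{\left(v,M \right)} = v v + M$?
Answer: $40$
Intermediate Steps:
$q{\left(v,M \right)} = M + v^{2}$ ($q{\left(v,M \right)} = v^{2} + M = M + v^{2}$)
$k{\left(P,z \right)} = 4$ ($k{\left(P,z \right)} = - 4 \left(-1 + 0^{2}\right) = - 4 \left(-1 + 0\right) = \left(-4\right) \left(-1\right) = 4$)
$\left(0 \left(0 - 4\right) + \left(21 - 11\right)\right) k{\left(8,0 \right)} = \left(0 \left(0 - 4\right) + \left(21 - 11\right)\right) 4 = \left(0 \left(-4\right) + 10\right) 4 = \left(0 + 10\right) 4 = 10 \cdot 4 = 40$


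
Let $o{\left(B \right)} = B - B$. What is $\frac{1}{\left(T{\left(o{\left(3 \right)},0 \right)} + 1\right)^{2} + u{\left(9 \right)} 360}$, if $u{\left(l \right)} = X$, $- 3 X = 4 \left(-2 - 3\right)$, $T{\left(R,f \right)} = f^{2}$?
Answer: $\frac{1}{2401} \approx 0.00041649$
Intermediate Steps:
$o{\left(B \right)} = 0$
$X = \frac{20}{3}$ ($X = - \frac{4 \left(-2 - 3\right)}{3} = - \frac{4 \left(-5\right)}{3} = \left(- \frac{1}{3}\right) \left(-20\right) = \frac{20}{3} \approx 6.6667$)
$u{\left(l \right)} = \frac{20}{3}$
$\frac{1}{\left(T{\left(o{\left(3 \right)},0 \right)} + 1\right)^{2} + u{\left(9 \right)} 360} = \frac{1}{\left(0^{2} + 1\right)^{2} + \frac{20}{3} \cdot 360} = \frac{1}{\left(0 + 1\right)^{2} + 2400} = \frac{1}{1^{2} + 2400} = \frac{1}{1 + 2400} = \frac{1}{2401}$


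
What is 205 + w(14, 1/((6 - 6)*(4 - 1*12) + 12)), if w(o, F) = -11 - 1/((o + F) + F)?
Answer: 16484/85 ≈ 193.93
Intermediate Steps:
w(o, F) = -11 - 1/(o + 2*F) (w(o, F) = -11 - 1/((F + o) + F) = -11 - 1/(o + 2*F))
205 + w(14, 1/((6 - 6)*(4 - 1*12) + 12)) = 205 + (-1 - 22/((6 - 6)*(4 - 1*12) + 12) - 11*14)/(14 + 2/((6 - 6)*(4 - 1*12) + 12)) = 205 + (-1 - 22/(0*(4 - 12) + 12) - 154)/(14 + 2/(0*(4 - 12) + 12)) = 205 + (-1 - 22/(0*(-8) + 12) - 154)/(14 + 2/(0*(-8) + 12)) = 205 + (-1 - 22/(0 + 12) - 154)/(14 + 2/(0 + 12)) = 205 + (-1 - 22/12 - 154)/(14 + 2/12) = 205 + (-1 - 22*1/12 - 154)/(14 + 2*(1/12)) = 205 + (-1 - 11/6 - 154)/(14 + ⅙) = 205 - 941/6/(85/6) = 205 + (6/85)*(-941/6) = 205 - 941/85 = 16484/85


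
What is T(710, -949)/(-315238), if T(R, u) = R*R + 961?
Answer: -505061/315238 ≈ -1.6022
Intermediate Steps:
T(R, u) = 961 + R² (T(R, u) = R² + 961 = 961 + R²)
T(710, -949)/(-315238) = (961 + 710²)/(-315238) = (961 + 504100)*(-1/315238) = 505061*(-1/315238) = -505061/315238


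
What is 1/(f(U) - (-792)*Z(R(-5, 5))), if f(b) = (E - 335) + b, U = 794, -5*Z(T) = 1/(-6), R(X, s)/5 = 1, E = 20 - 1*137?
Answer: 5/1842 ≈ 0.0027144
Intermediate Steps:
E = -117 (E = 20 - 137 = -117)
R(X, s) = 5 (R(X, s) = 5*1 = 5)
Z(T) = 1/30 (Z(T) = -1/5/(-6) = -1/5*(-1/6) = 1/30)
f(b) = -452 + b (f(b) = (-117 - 335) + b = -452 + b)
1/(f(U) - (-792)*Z(R(-5, 5))) = 1/((-452 + 794) - (-792)/30) = 1/(342 - 99*(-4/15)) = 1/(342 + 132/5) = 1/(1842/5) = 5/1842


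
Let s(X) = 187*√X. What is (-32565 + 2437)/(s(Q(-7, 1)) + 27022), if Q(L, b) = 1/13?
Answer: -10583544608/9492415323 + 5633936*√13/9492415323 ≈ -1.1128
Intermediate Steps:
Q(L, b) = 1/13
(-32565 + 2437)/(s(Q(-7, 1)) + 27022) = (-32565 + 2437)/(187*√(1/13) + 27022) = -30128/(187*(√13/13) + 27022) = -30128/(187*√13/13 + 27022) = -30128/(27022 + 187*√13/13)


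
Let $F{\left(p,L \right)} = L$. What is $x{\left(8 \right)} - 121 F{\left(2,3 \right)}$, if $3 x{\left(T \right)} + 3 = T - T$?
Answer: $-364$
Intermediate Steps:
$x{\left(T \right)} = -1$ ($x{\left(T \right)} = -1 + \frac{T - T}{3} = -1 + \frac{1}{3} \cdot 0 = -1 + 0 = -1$)
$x{\left(8 \right)} - 121 F{\left(2,3 \right)} = -1 - 363 = -364$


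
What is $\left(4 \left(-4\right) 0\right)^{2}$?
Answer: $0$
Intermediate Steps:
$\left(4 \left(-4\right) 0\right)^{2} = \left(\left(-16\right) 0\right)^{2} = 0^{2} = 0$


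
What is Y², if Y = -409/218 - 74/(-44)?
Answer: 54289/1437601 ≈ 0.037764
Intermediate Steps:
Y = -233/1199 (Y = -409*1/218 - 74*(-1/44) = -409/218 + 37/22 = -233/1199 ≈ -0.19433)
Y² = (-233/1199)² = 54289/1437601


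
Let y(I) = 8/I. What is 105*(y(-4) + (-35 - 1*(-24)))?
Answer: -1365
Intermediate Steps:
105*(y(-4) + (-35 - 1*(-24))) = 105*(8/(-4) + (-35 - 1*(-24))) = 105*(8*(-1/4) + (-35 + 24)) = 105*(-2 - 11) = 105*(-13) = -1365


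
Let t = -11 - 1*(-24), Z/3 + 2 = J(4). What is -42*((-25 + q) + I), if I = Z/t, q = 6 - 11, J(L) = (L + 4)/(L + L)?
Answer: 16506/13 ≈ 1269.7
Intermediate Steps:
J(L) = (4 + L)/(2*L) (J(L) = (4 + L)/((2*L)) = (4 + L)*(1/(2*L)) = (4 + L)/(2*L))
Z = -3 (Z = -6 + 3*((½)*(4 + 4)/4) = -6 + 3*((½)*(¼)*8) = -6 + 3*1 = -6 + 3 = -3)
t = 13 (t = -11 + 24 = 13)
q = -5
I = -3/13 ≈ -0.23077
-42*((-25 + q) + I) = -42*((-25 - 5) - 3/13) = -42*(-30 - 3/13) = -42*(-393/13) = 16506/13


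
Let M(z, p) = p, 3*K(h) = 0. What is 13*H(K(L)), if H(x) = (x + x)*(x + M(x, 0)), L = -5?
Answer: 0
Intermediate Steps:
K(h) = 0 (K(h) = (⅓)*0 = 0)
H(x) = 2*x² (H(x) = (x + x)*(x + 0) = (2*x)*x = 2*x²)
13*H(K(L)) = 13*(2*0²) = 13*(2*0) = 13*0 = 0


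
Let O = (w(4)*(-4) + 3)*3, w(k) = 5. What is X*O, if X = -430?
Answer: 21930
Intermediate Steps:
O = -51 (O = (5*(-4) + 3)*3 = (-20 + 3)*3 = -17*3 = -51)
X*O = -430*(-51) = 21930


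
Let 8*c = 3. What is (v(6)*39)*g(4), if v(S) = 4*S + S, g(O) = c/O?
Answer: 1755/16 ≈ 109.69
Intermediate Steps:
c = 3/8 (c = (1/8)*3 = 3/8 ≈ 0.37500)
g(O) = 3/(8*O)
v(S) = 5*S
(v(6)*39)*g(4) = ((5*6)*39)*((3/8)/4) = (30*39)*((3/8)*(1/4)) = 1170*(3/32) = 1755/16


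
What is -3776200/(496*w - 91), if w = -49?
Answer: 755240/4879 ≈ 154.79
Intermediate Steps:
-3776200/(496*w - 91) = -3776200/(496*(-49) - 91) = -3776200/(-24304 - 91) = -3776200/(-24395) = -3776200*(-1/24395) = 755240/4879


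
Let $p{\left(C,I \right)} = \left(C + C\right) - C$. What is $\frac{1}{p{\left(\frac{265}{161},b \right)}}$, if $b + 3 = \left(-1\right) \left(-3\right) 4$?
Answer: $\frac{161}{265} \approx 0.60755$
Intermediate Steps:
$b = 9$ ($b = -3 + \left(-1\right) \left(-3\right) 4 = -3 + 3 \cdot 4 = -3 + 12 = 9$)
$p{\left(C,I \right)} = C$ ($p{\left(C,I \right)} = 2 C - C = C$)
$\frac{1}{p{\left(\frac{265}{161},b \right)}} = \frac{1}{265 \cdot \frac{1}{161}} = \frac{1}{\frac{265}{161}} = \frac{161}{265}$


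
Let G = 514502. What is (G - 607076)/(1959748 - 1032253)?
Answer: -10286/103055 ≈ -0.099811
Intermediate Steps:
(G - 607076)/(1959748 - 1032253) = (514502 - 607076)/(1959748 - 1032253) = -92574/927495 = -92574*1/927495 = -10286/103055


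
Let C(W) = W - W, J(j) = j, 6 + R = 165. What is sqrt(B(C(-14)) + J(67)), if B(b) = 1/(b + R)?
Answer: sqrt(1693986)/159 ≈ 8.1857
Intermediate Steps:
R = 159 (R = -6 + 165 = 159)
C(W) = 0
B(b) = 1/(159 + b) (B(b) = 1/(b + 159) = 1/(159 + b))
sqrt(B(C(-14)) + J(67)) = sqrt(1/(159 + 0) + 67) = sqrt(1/159 + 67) = sqrt(10654/159) = sqrt(1693986)/159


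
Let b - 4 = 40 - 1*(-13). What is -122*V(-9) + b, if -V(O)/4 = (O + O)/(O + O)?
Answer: 545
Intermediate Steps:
V(O) = -4 (V(O) = -4*(O + O)/(O + O) = -4*2*O/(2*O) = -4*2*O*1/(2*O) = -4*1 = -4)
b = 57 (b = 4 + (40 - 1*(-13)) = 4 + (40 + 13) = 4 + 53 = 57)
-122*V(-9) + b = -122*(-4) + 57 = 488 + 57 = 545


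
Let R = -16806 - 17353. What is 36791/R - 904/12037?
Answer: -473733003/411171883 ≈ -1.1522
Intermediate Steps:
R = -34159
36791/R - 904/12037 = 36791/(-34159) - 904/12037 = 36791*(-1/34159) - 904*1/12037 = -36791/34159 - 904/12037 = -473733003/411171883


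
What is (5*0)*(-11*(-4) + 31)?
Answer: 0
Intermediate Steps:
(5*0)*(-11*(-4) + 31) = 0*(44 + 31) = 0*75 = 0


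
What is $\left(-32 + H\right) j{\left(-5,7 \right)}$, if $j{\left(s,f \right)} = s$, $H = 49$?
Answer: $-85$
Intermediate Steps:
$\left(-32 + H\right) j{\left(-5,7 \right)} = \left(-32 + 49\right) \left(-5\right) = 17 \left(-5\right) = -85$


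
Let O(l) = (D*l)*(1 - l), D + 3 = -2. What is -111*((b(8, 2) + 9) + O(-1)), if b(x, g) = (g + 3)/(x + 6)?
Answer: -30081/14 ≈ -2148.6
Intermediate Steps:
b(x, g) = (3 + g)/(6 + x)
D = -5 (D = -3 - 2 = -5)
O(l) = -5*l*(1 - l) (O(l) = (-5*l)*(1 - l) = -5*l*(1 - l))
-111*((b(8, 2) + 9) + O(-1)) = -111*(((3 + 2)/(6 + 8) + 9) + 5*(-1)*(-1 - 1)) = -111*((5/14 + 9) + 5*(-1)*(-2)) = -111*(((1/14)*5 + 9) + 10) = -111*((5/14 + 9) + 10) = -111*(131/14 + 10) = -111*271/14 = -30081/14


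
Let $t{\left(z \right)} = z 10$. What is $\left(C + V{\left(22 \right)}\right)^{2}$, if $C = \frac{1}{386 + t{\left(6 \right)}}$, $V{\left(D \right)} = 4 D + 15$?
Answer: $\frac{2110391721}{198916} \approx 10609.0$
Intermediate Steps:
$t{\left(z \right)} = 10 z$
$V{\left(D \right)} = 15 + 4 D$
$C = \frac{1}{446}$ ($C = \frac{1}{386 + 10 \cdot 6} = \frac{1}{386 + 60} = \frac{1}{446} \approx 0.0022422$)
$\left(C + V{\left(22 \right)}\right)^{2} = \left(\frac{1}{446} + \left(15 + 4 \cdot 22\right)\right)^{2} = \left(\frac{1}{446} + \left(15 + 88\right)\right)^{2} = \left(\frac{1}{446} + 103\right)^{2} = \left(\frac{45939}{446}\right)^{2} = \frac{2110391721}{198916}$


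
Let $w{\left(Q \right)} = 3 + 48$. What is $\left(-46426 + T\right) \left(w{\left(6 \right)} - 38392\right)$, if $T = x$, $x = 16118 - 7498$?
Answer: $1449519846$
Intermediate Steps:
$w{\left(Q \right)} = 51$
$x = 8620$
$T = 8620$
$\left(-46426 + T\right) \left(w{\left(6 \right)} - 38392\right) = \left(-46426 + 8620\right) \left(51 - 38392\right) = \left(-37806\right) \left(-38341\right) = 1449519846$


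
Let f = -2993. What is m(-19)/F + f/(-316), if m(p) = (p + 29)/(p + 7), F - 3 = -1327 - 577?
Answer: 17069869/1802148 ≈ 9.4720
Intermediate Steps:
F = -1901 (F = 3 + (-1327 - 577) = 3 - 1904 = -1901)
m(p) = (29 + p)/(7 + p)
m(-19)/F + f/(-316) = ((29 - 19)/(7 - 19))/(-1901) - 2993/(-316) = (10/(-12))*(-1/1901) - 2993*(-1/316) = -1/12*10*(-1/1901) + 2993/316 = -5/6*(-1/1901) + 2993/316 = 5/11406 + 2993/316 = 17069869/1802148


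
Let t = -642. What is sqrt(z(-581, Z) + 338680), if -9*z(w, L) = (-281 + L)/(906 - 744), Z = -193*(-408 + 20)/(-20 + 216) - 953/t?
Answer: sqrt(4986354205930119)/121338 ≈ 581.96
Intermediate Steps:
Z = 12065579/31458 (Z = -193*(-408 + 20)/(-20 + 216) - 953/(-642) = -193/(196/(-388)) - 953*(-1/642) = -193/(196*(-1/388)) + 953/642 = -193/(-49/97) + 953/642 = -193*(-97/49) + 953/642 = 18721/49 + 953/642 = 12065579/31458 ≈ 383.55)
z(w, L) = 281/1458 - L/1458 (z(w, L) = -(-281 + L)/(9*(906 - 744)) = -(-281 + L)/(9*162) = -(-281/162 + L/162)/9 = 281/1458 - L/1458)
sqrt(z(-581, Z) + 338680) = sqrt((281/1458 - 1/1458*12065579/31458) + 338680) = sqrt((281/1458 - 12065579/45865764) + 338680) = sqrt(-3225881/45865764 + 338680) = sqrt(15533813725639/45865764) = sqrt(4986354205930119)/121338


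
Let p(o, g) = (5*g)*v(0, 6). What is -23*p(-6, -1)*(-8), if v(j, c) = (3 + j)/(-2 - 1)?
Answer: 920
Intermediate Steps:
v(j, c) = -1 - j/3 (v(j, c) = (3 + j)/(-3) = (3 + j)*(-1/3) = -1 - j/3)
p(o, g) = -5*g (p(o, g) = (5*g)*(-1 - 1/3*0) = (5*g)*(-1 + 0) = (5*g)*(-1) = -5*g)
-23*p(-6, -1)*(-8) = -(-115)*(-1)*(-8) = -23*5*(-8) = -115*(-8) = 920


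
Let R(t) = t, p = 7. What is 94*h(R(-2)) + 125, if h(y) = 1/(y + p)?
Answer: 719/5 ≈ 143.80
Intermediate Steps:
h(y) = 1/(7 + y) (h(y) = 1/(y + 7) = 1/(7 + y))
94*h(R(-2)) + 125 = 94/(7 - 2) + 125 = 94/5 + 125 = 719/5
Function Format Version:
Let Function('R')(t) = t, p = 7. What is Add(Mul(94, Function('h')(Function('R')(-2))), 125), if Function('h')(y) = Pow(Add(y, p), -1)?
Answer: Rational(719, 5) ≈ 143.80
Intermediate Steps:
Function('h')(y) = Pow(Add(7, y), -1) (Function('h')(y) = Pow(Add(y, 7), -1) = Pow(Add(7, y), -1))
Add(Mul(94, Function('h')(Function('R')(-2))), 125) = Add(Mul(94, Pow(Add(7, -2), -1)), 125) = Add(Mul(94, Pow(5, -1)), 125) = Add(Mul(94, Rational(1, 5)), 125) = Add(Rational(94, 5), 125) = Rational(719, 5)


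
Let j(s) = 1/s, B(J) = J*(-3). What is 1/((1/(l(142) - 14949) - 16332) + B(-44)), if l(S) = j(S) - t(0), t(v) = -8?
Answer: -2121621/34370260342 ≈ -6.1728e-5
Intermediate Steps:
B(J) = -3*J
l(S) = 8 + 1/S (l(S) = 1/S - 1*(-8) = 1/S + 8 = 8 + 1/S)
1/((1/(l(142) - 14949) - 16332) + B(-44)) = 1/((1/((8 + 1/142) - 14949) - 16332) - 3*(-44)) = 1/((1/((8 + 1/142) - 14949) - 16332) + 132) = 1/((1/(1137/142 - 14949) - 16332) + 132) = 1/((1/(-2121621/142) - 16332) + 132) = 1/((-142/2121621 - 16332) + 132) = 1/(-34650314314/2121621 + 132) = 1/(-34370260342/2121621) = -2121621/34370260342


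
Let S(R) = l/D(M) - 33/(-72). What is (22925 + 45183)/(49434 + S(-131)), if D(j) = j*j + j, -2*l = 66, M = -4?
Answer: 1634592/1186361 ≈ 1.3778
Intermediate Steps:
l = -33 (l = -½*66 = -33)
D(j) = j + j² (D(j) = j² + j = j + j²)
S(R) = -55/24 (S(R) = -33*(-1/(4*(1 - 4))) - 33/(-72) = -33/((-4*(-3))) - 33*(-1/72) = -33/12 + 11/24 = -33*1/12 + 11/24 = -11/4 + 11/24 = -55/24)
(22925 + 45183)/(49434 + S(-131)) = (22925 + 45183)/(49434 - 55/24) = 68108/(1186361/24) = 68108*(24/1186361) = 1634592/1186361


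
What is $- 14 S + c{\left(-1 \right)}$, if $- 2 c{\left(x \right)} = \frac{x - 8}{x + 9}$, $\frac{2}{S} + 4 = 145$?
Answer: $\frac{821}{2256} \approx 0.36392$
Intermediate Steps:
$S = \frac{2}{141}$ ($S = \frac{2}{-4 + 145} = \frac{2}{141} \approx 0.014184$)
$c{\left(x \right)} = - \frac{-8 + x}{2 \left(9 + x\right)}$ ($c{\left(x \right)} = - \frac{\left(x - 8\right) \frac{1}{x + 9}}{2} = - \frac{\left(x - 8\right) \frac{1}{9 + x}}{2} = - \frac{\left(-8 + x\right) \frac{1}{9 + x}}{2} = - \frac{\frac{1}{9 + x} \left(-8 + x\right)}{2} = - \frac{-8 + x}{2 \left(9 + x\right)}$)
$- 14 S + c{\left(-1 \right)} = \left(-14\right) \frac{2}{141} + \frac{8 - -1}{2 \left(9 - 1\right)} = - \frac{28}{141} + \frac{8 + 1}{2 \cdot 8} = - \frac{28}{141} + \frac{1}{2} \cdot \frac{1}{8} \cdot 9 = - \frac{28}{141} + \frac{9}{16} = \frac{821}{2256}$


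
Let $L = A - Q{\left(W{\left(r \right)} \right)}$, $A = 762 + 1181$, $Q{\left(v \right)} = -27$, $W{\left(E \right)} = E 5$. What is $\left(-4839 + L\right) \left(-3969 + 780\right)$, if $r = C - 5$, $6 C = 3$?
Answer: $9149241$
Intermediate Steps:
$C = \frac{1}{2}$ ($C = \frac{1}{6} \cdot 3 = \frac{1}{2} \approx 0.5$)
$r = - \frac{9}{2}$ ($r = \frac{1}{2} - 5 = - \frac{9}{2} \approx -4.5$)
$W{\left(E \right)} = 5 E$
$A = 1943$
$L = 1970$ ($L = 1943 - -27 = 1943 + 27 = 1970$)
$\left(-4839 + L\right) \left(-3969 + 780\right) = \left(-4839 + 1970\right) \left(-3969 + 780\right) = \left(-2869\right) \left(-3189\right) = 9149241$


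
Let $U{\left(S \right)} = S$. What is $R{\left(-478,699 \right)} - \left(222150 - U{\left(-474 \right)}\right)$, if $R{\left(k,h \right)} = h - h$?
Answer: $-222624$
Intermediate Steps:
$R{\left(k,h \right)} = 0$
$R{\left(-478,699 \right)} - \left(222150 - U{\left(-474 \right)}\right) = 0 - \left(222150 - -474\right) = 0 - \left(222150 + 474\right) = 0 - 222624 = -222624$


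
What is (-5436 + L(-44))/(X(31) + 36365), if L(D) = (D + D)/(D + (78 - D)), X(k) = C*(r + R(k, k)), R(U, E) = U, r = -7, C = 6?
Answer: -212048/1423851 ≈ -0.14893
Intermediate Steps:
X(k) = -42 + 6*k (X(k) = 6*(-7 + k) = -42 + 6*k)
L(D) = D/39 (L(D) = (2*D)/78 = (2*D)*(1/78) = D/39)
(-5436 + L(-44))/(X(31) + 36365) = (-5436 + (1/39)*(-44))/((-42 + 6*31) + 36365) = (-5436 - 44/39)/((-42 + 186) + 36365) = -212048/(39*(144 + 36365)) = -212048/39/36509 = -212048/39*1/36509 = -212048/1423851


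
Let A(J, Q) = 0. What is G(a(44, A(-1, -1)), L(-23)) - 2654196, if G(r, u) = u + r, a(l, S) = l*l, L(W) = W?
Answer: -2652283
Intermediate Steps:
a(l, S) = l**2
G(r, u) = r + u
G(a(44, A(-1, -1)), L(-23)) - 2654196 = (44**2 - 23) - 2654196 = (1936 - 23) - 2654196 = 1913 - 2654196 = -2652283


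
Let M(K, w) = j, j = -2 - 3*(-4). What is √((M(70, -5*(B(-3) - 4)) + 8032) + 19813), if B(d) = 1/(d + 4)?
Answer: 3*√3095 ≈ 166.90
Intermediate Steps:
B(d) = 1/(4 + d)
j = 10 (j = -2 + 12 = 10)
M(K, w) = 10
√((M(70, -5*(B(-3) - 4)) + 8032) + 19813) = √((10 + 8032) + 19813) = √(8042 + 19813) = √27855 = 3*√3095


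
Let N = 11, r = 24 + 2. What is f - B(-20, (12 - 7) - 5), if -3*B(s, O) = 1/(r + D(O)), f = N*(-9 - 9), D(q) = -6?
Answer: -11879/60 ≈ -197.98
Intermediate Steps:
r = 26
f = -198 (f = 11*(-9 - 9) = 11*(-18) = -198)
B(s, O) = -1/60 (B(s, O) = -1/(3*(26 - 6)) = -⅓/20 = -⅓*1/20 = -1/60)
f - B(-20, (12 - 7) - 5) = -198 - 1*(-1/60) = -198 + 1/60 = -11879/60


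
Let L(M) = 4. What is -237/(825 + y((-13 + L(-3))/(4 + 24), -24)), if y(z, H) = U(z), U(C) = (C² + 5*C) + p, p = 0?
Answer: -61936/215207 ≈ -0.28780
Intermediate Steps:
U(C) = C² + 5*C (U(C) = (C² + 5*C) + 0 = C² + 5*C)
y(z, H) = z*(5 + z)
-237/(825 + y((-13 + L(-3))/(4 + 24), -24)) = -237/(825 + ((-13 + 4)/(4 + 24))*(5 + (-13 + 4)/(4 + 24))) = -237/(825 + (-9/28)*(5 - 9/28)) = -237/(825 + (-9*1/28)*(5 - 9*1/28)) = -237/(825 - 9*(5 - 9/28)/28) = -237/(825 - 9/28*131/28) = -237/(825 - 1179/784) = -237/(645621/784) = (784/645621)*(-237) = -61936/215207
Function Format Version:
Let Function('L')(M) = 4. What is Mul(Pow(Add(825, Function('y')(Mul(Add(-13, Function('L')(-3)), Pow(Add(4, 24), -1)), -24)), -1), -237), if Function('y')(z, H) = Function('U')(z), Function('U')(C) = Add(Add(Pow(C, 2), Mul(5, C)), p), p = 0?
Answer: Rational(-61936, 215207) ≈ -0.28780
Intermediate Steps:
Function('U')(C) = Add(Pow(C, 2), Mul(5, C)) (Function('U')(C) = Add(Add(Pow(C, 2), Mul(5, C)), 0) = Add(Pow(C, 2), Mul(5, C)))
Function('y')(z, H) = Mul(z, Add(5, z))
Mul(Pow(Add(825, Function('y')(Mul(Add(-13, Function('L')(-3)), Pow(Add(4, 24), -1)), -24)), -1), -237) = Mul(Pow(Add(825, Mul(Mul(Add(-13, 4), Pow(Add(4, 24), -1)), Add(5, Mul(Add(-13, 4), Pow(Add(4, 24), -1))))), -1), -237) = Mul(Pow(Add(825, Mul(Mul(-9, Pow(28, -1)), Add(5, Mul(-9, Pow(28, -1))))), -1), -237) = Mul(Pow(Add(825, Mul(Mul(-9, Rational(1, 28)), Add(5, Mul(-9, Rational(1, 28))))), -1), -237) = Mul(Pow(Add(825, Mul(Rational(-9, 28), Add(5, Rational(-9, 28)))), -1), -237) = Mul(Pow(Add(825, Mul(Rational(-9, 28), Rational(131, 28))), -1), -237) = Mul(Pow(Add(825, Rational(-1179, 784)), -1), -237) = Mul(Pow(Rational(645621, 784), -1), -237) = Mul(Rational(784, 645621), -237) = Rational(-61936, 215207)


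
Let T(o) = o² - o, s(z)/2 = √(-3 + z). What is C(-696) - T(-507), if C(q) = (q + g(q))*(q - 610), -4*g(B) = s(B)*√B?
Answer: 651420 - 3918*√13514 ≈ 1.9595e+5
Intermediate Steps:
s(z) = 2*√(-3 + z)
g(B) = -√B*√(-3 + B)/2 (g(B) = -2*√(-3 + B)*√B/4 = -√B*√(-3 + B)/2)
C(q) = (-610 + q)*(q - √q*√(-3 + q)/2) (C(q) = (q - √q*√(-3 + q)/2)*(q - 610) = (q - √q*√(-3 + q)/2)*(-610 + q) = (-610 + q)*(q - √q*√(-3 + q)/2))
C(-696) - T(-507) = ((-696)² - 610*(-696) + 305*√(-696)*√(-3 - 696) - (-696)^(3/2)*√(-3 - 696)/2) - (-507)*(-1 - 507) = (484416 + 424560 + 305*(2*I*√174)*√(-699) - (-1392*I*√174)*√(-699)/2) - (-507)*(-508) = (484416 + 424560 + 305*(2*I*√174)*(I*√699) - (-1392*I*√174)*I*√699/2) - 1*257556 = (484416 + 424560 - 1830*√13514 - 2088*√13514) - 257556 = (908976 - 3918*√13514) - 257556 = 651420 - 3918*√13514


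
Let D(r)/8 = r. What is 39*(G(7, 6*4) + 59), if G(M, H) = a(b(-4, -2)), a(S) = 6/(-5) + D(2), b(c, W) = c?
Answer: 14391/5 ≈ 2878.2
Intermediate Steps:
D(r) = 8*r
a(S) = 74/5 (a(S) = 6/(-5) + 8*2 = 6*(-⅕) + 16 = -6/5 + 16 = 74/5)
G(M, H) = 74/5
39*(G(7, 6*4) + 59) = 39*(74/5 + 59) = 39*(369/5) = 14391/5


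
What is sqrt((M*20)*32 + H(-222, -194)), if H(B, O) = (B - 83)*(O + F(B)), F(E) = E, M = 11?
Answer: 12*sqrt(930) ≈ 365.95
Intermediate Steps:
H(B, O) = (-83 + B)*(B + O) (H(B, O) = (B - 83)*(O + B) = (-83 + B)*(B + O))
sqrt((M*20)*32 + H(-222, -194)) = sqrt((11*20)*32 + ((-222)**2 - 83*(-222) - 83*(-194) - 222*(-194))) = sqrt(220*32 + (49284 + 18426 + 16102 + 43068)) = sqrt(7040 + 126880) = sqrt(133920) = 12*sqrt(930)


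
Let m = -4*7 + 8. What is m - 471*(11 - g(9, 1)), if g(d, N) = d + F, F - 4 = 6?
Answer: 3748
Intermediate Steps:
F = 10 (F = 4 + 6 = 10)
g(d, N) = 10 + d (g(d, N) = d + 10 = 10 + d)
m = -20 (m = -28 + 8 = -20)
m - 471*(11 - g(9, 1)) = -20 - 471*(11 - (10 + 9)) = -20 - 471*(11 - 1*19) = -20 - 471*(11 - 19) = -20 - 471*(-8) = -20 + 3768 = 3748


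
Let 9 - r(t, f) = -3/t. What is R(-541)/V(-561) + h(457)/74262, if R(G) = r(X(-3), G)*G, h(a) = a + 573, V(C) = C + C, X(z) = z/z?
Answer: 40272047/6943497 ≈ 5.8000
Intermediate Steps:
X(z) = 1
V(C) = 2*C
r(t, f) = 9 + 3/t (r(t, f) = 9 - (-3)/t = 9 + 3/t)
h(a) = 573 + a
R(G) = 12*G (R(G) = (9 + 3/1)*G = (9 + 3*1)*G = (9 + 3)*G = 12*G)
R(-541)/V(-561) + h(457)/74262 = (12*(-541))/((2*(-561))) + (573 + 457)/74262 = -6492/(-1122) + 1030*(1/74262) = -6492*(-1/1122) + 515/37131 = 1082/187 + 515/37131 = 40272047/6943497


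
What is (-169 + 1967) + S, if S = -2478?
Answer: -680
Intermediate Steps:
(-169 + 1967) + S = (-169 + 1967) - 2478 = 1798 - 2478 = -680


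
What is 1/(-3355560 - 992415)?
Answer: -1/4347975 ≈ -2.2999e-7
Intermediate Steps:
1/(-3355560 - 992415) = 1/(-4347975) = -1/4347975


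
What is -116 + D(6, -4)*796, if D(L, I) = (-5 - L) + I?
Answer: -12056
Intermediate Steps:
D(L, I) = -5 + I - L
-116 + D(6, -4)*796 = -116 + (-5 - 4 - 1*6)*796 = -116 + (-5 - 4 - 6)*796 = -116 - 15*796 = -116 - 11940 = -12056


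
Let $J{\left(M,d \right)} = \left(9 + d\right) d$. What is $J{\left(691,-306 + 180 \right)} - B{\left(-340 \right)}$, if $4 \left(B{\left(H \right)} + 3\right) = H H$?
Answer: $-14155$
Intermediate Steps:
$J{\left(M,d \right)} = d \left(9 + d\right)$
$B{\left(H \right)} = -3 + \frac{H^{2}}{4}$ ($B{\left(H \right)} = -3 + \frac{H H}{4} = -3 + \frac{H^{2}}{4}$)
$J{\left(691,-306 + 180 \right)} - B{\left(-340 \right)} = \left(-306 + 180\right) \left(9 + \left(-306 + 180\right)\right) - \left(-3 + \frac{\left(-340\right)^{2}}{4}\right) = - 126 \left(9 - 126\right) - \left(-3 + \frac{1}{4} \cdot 115600\right) = \left(-126\right) \left(-117\right) - \left(-3 + 28900\right) = 14742 - 28897 = -14155$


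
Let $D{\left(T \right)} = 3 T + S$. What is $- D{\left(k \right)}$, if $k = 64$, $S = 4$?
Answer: $-196$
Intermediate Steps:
$D{\left(T \right)} = 4 + 3 T$ ($D{\left(T \right)} = 3 T + 4 = 4 + 3 T$)
$- D{\left(k \right)} = - (4 + 3 \cdot 64) = - (4 + 192) = \left(-1\right) 196 = -196$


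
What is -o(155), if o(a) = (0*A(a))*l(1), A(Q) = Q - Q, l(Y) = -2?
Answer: 0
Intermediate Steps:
A(Q) = 0
o(a) = 0 (o(a) = (0*0)*(-2) = 0*(-2) = 0)
-o(155) = -1*0 = 0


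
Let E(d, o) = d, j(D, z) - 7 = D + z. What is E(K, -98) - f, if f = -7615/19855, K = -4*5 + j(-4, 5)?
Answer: -46129/3971 ≈ -11.616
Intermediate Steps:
j(D, z) = 7 + D + z (j(D, z) = 7 + (D + z) = 7 + D + z)
K = -12 (K = -4*5 + (7 - 4 + 5) = -20 + 8 = -12)
f = -1523/3971 (f = -7615*1/19855 = -1523/3971 ≈ -0.38353)
E(K, -98) - f = -12 - 1*(-1523/3971) = -12 + 1523/3971 = -46129/3971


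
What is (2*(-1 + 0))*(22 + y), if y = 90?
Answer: -224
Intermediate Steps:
(2*(-1 + 0))*(22 + y) = (2*(-1 + 0))*(22 + 90) = (2*(-1))*112 = -2*112 = -224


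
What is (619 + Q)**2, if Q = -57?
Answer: 315844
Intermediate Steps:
(619 + Q)**2 = (619 - 57)**2 = 562**2 = 315844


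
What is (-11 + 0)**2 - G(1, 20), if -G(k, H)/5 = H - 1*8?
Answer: 181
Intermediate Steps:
G(k, H) = 40 - 5*H (G(k, H) = -5*(H - 1*8) = -5*(H - 8) = -5*(-8 + H) = 40 - 5*H)
(-11 + 0)**2 - G(1, 20) = (-11 + 0)**2 - (40 - 5*20) = (-11)**2 - (40 - 100) = 121 - 1*(-60) = 121 + 60 = 181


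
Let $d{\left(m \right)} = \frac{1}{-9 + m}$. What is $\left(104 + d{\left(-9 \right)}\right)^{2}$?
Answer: $\frac{3500641}{324} \approx 10804.0$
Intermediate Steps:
$\left(104 + d{\left(-9 \right)}\right)^{2} = \left(104 + \frac{1}{-9 - 9}\right)^{2} = \left(104 + \frac{1}{-18}\right)^{2} = \left(104 - \frac{1}{18}\right)^{2} = \left(\frac{1871}{18}\right)^{2} = \frac{3500641}{324}$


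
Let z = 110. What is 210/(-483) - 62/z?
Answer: -1263/1265 ≈ -0.99842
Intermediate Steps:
210/(-483) - 62/z = 210/(-483) - 62/110 = 210*(-1/483) - 62*1/110 = -10/23 - 31/55 = -1263/1265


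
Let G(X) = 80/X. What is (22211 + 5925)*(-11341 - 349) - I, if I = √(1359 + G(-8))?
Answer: -328909840 - √1349 ≈ -3.2891e+8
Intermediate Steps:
I = √1349 (I = √(1359 + 80/(-8)) = √(1359 + 80*(-⅛)) = √(1359 - 10) = √1349 ≈ 36.729)
(22211 + 5925)*(-11341 - 349) - I = (22211 + 5925)*(-11341 - 349) - √1349 = 28136*(-11690) - √1349 = -328909840 - √1349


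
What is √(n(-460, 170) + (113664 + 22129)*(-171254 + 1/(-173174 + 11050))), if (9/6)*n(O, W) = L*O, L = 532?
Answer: I*√1375302691023800472339/243186 ≈ 1.525e+5*I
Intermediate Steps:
n(O, W) = 1064*O/3 (n(O, W) = 2*(532*O)/3 = 1064*O/3)
√(n(-460, 170) + (113664 + 22129)*(-171254 + 1/(-173174 + 11050))) = √((1064/3)*(-460) + (113664 + 22129)*(-171254 + 1/(-173174 + 11050))) = √(-489440/3 + 135793*(-171254 + 1/(-162124))) = √(-489440/3 + 135793*(-171254 - 1/162124)) = √(-489440/3 + 135793*(-27764383497/162124)) = √(-489440/3 - 3770208928208121/162124) = √(-11310706134594923/486372) = I*√1375302691023800472339/243186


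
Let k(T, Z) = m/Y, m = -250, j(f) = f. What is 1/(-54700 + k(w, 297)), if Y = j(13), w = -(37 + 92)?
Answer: -13/711350 ≈ -1.8275e-5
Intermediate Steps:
w = -129 (w = -1*129 = -129)
Y = 13
k(T, Z) = -250/13
1/(-54700 + k(w, 297)) = 1/(-54700 - 250/13) = 1/(-711350/13) = -13/711350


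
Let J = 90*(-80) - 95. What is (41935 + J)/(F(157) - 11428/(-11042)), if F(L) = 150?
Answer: 23905930/104233 ≈ 229.35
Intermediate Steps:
J = -7295 (J = -7200 - 95 = -7295)
(41935 + J)/(F(157) - 11428/(-11042)) = (41935 - 7295)/(150 - 11428/(-11042)) = 34640/(150 - 11428*(-1/11042)) = 34640/(150 + 5714/5521) = 34640/(833864/5521) = 34640*(5521/833864) = 23905930/104233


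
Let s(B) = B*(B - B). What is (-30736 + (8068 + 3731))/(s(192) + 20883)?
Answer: -18937/20883 ≈ -0.90681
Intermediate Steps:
s(B) = 0 (s(B) = B*0 = 0)
(-30736 + (8068 + 3731))/(s(192) + 20883) = (-30736 + (8068 + 3731))/(0 + 20883) = (-30736 + 11799)/20883 = -18937*1/20883 = -18937/20883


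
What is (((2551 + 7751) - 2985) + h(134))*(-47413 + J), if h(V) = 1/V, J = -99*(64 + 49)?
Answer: -28728034700/67 ≈ -4.2878e+8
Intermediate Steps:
J = -11187 (J = -99*113 = -11187)
(((2551 + 7751) - 2985) + h(134))*(-47413 + J) = (((2551 + 7751) - 2985) + 1/134)*(-47413 - 11187) = ((10302 - 2985) + 1/134)*(-58600) = (7317 + 1/134)*(-58600) = (980479/134)*(-58600) = -28728034700/67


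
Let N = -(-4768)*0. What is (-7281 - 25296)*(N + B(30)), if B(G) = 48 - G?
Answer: -586386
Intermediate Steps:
N = 0 (N = -596*0 = 0)
(-7281 - 25296)*(N + B(30)) = (-7281 - 25296)*(0 + (48 - 1*30)) = -32577*(0 + (48 - 30)) = -32577*(0 + 18) = -32577*18 = -586386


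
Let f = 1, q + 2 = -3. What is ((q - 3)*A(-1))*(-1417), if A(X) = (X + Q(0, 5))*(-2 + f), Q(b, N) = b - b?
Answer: 11336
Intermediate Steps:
q = -5 (q = -2 - 3 = -5)
Q(b, N) = 0
A(X) = -X (A(X) = (X + 0)*(-2 + 1) = X*(-1) = -X)
((q - 3)*A(-1))*(-1417) = ((-5 - 3)*(-1*(-1)))*(-1417) = -8*1*(-1417) = -8*(-1417) = 11336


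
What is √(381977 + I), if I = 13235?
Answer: 2*√98803 ≈ 628.66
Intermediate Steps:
√(381977 + I) = √(381977 + 13235) = √395212 = 2*√98803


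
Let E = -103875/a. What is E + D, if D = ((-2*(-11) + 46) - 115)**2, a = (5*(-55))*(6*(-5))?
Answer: 48321/22 ≈ 2196.4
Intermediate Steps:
a = 8250 (a = -275*(-30) = 8250)
E = -277/22 (E = -103875/8250 = -103875*1/8250 = -277/22 ≈ -12.591)
D = 2209 (D = ((22 + 46) - 115)**2 = (68 - 115)**2 = (-47)**2 = 2209)
E + D = -277/22 + 2209 = 48321/22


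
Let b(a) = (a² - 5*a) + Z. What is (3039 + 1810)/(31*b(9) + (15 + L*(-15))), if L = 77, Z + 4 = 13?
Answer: 4849/255 ≈ 19.016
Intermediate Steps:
Z = 9 (Z = -4 + 13 = 9)
b(a) = 9 + a² - 5*a (b(a) = (a² - 5*a) + 9 = 9 + a² - 5*a)
(3039 + 1810)/(31*b(9) + (15 + L*(-15))) = (3039 + 1810)/(31*(9 + 9² - 5*9) + (15 + 77*(-15))) = 4849/(31*(9 + 81 - 45) + (15 - 1155)) = 4849/(31*45 - 1140) = 4849/(1395 - 1140) = 4849/255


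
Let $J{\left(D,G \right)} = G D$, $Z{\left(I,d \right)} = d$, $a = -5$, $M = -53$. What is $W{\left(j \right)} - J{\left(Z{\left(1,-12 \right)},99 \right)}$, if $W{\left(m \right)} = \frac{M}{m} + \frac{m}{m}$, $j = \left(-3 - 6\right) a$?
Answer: $\frac{53452}{45} \approx 1187.8$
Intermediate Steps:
$J{\left(D,G \right)} = D G$
$j = 45$ ($j = \left(-3 - 6\right) \left(-5\right) = \left(-9\right) \left(-5\right) = 45$)
$W{\left(m \right)} = 1 - \frac{53}{m}$ ($W{\left(m \right)} = - \frac{53}{m} + \frac{m}{m} = - \frac{53}{m} + 1 = 1 - \frac{53}{m}$)
$W{\left(j \right)} - J{\left(Z{\left(1,-12 \right)},99 \right)} = \frac{-53 + 45}{45} - \left(-12\right) 99 = \frac{1}{45} \left(-8\right) - -1188 = - \frac{8}{45} + 1188 = \frac{53452}{45}$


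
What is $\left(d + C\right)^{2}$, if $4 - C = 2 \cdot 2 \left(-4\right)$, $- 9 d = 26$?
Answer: $\frac{23716}{81} \approx 292.79$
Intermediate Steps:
$d = - \frac{26}{9}$ ($d = \left(- \frac{1}{9}\right) 26 = - \frac{26}{9} \approx -2.8889$)
$C = 20$ ($C = 4 - 2 \cdot 2 \left(-4\right) = 4 - 4 \left(-4\right) = 4 - -16 = 4 + 16 = 20$)
$\left(d + C\right)^{2} = \left(- \frac{26}{9} + 20\right)^{2} = \left(\frac{154}{9}\right)^{2} = \frac{23716}{81}$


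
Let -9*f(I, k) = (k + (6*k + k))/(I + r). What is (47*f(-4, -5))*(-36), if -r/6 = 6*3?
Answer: 470/7 ≈ 67.143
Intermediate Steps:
r = -108 (r = -36*3 = -6*18 = -108)
f(I, k) = -8*k/(9*(-108 + I)) (f(I, k) = -(k + (6*k + k))/(9*(I - 108)) = -(k + 7*k)/(9*(-108 + I)) = -8*k/(9*(-108 + I)))
(47*f(-4, -5))*(-36) = (47*(-8*(-5)/(-972 + 9*(-4))))*(-36) = (47*(-8*(-5)/(-972 - 36)))*(-36) = (47*(-8*(-5)/(-1008)))*(-36) = (47*(-8*(-5)*(-1/1008)))*(-36) = (47*(-5/126))*(-36) = -235/126*(-36) = 470/7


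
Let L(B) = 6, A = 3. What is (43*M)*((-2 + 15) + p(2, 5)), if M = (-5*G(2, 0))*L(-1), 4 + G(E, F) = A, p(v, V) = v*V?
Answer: 29670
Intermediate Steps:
p(v, V) = V*v
G(E, F) = -1 (G(E, F) = -4 + 3 = -1)
M = 30 (M = -5*(-1)*6 = 5*6 = 30)
(43*M)*((-2 + 15) + p(2, 5)) = (43*30)*((-2 + 15) + 5*2) = 1290*(13 + 10) = 1290*23 = 29670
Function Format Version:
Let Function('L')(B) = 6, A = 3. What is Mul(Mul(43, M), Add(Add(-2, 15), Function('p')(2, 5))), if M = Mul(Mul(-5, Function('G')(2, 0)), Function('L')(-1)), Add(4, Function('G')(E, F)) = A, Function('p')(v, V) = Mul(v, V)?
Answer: 29670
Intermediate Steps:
Function('p')(v, V) = Mul(V, v)
Function('G')(E, F) = -1 (Function('G')(E, F) = Add(-4, 3) = -1)
M = 30 (M = Mul(Mul(-5, -1), 6) = Mul(5, 6) = 30)
Mul(Mul(43, M), Add(Add(-2, 15), Function('p')(2, 5))) = Mul(Mul(43, 30), Add(Add(-2, 15), Mul(5, 2))) = Mul(1290, Add(13, 10)) = Mul(1290, 23) = 29670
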